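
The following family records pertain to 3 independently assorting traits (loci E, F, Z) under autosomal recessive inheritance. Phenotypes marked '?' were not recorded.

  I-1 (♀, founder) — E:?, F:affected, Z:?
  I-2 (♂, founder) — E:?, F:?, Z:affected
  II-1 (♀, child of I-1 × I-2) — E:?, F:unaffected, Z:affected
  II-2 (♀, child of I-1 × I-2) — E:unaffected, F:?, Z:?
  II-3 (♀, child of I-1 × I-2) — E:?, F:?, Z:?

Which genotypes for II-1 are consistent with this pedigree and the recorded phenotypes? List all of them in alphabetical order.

II-1 ∈ {EE Ff zz, Ee Ff zz, ee Ff zz}

E/I-1 ? ·: EE|Ee|ee
E/I-2 ? ·: EE|Ee|ee
E/II-1 ? I-1×I-2: EE|Ee|ee
E/II-2 un I-1×I-2: EE|Ee
E/II-3 ? I-1×I-2: EE|Ee|ee
⇒ E over [I-1,I-2,II-1,II-2,II-3]: 45 consistent
F/I-1 aff ·: ff
F/I-2 ? ·: FF|Ff
F/II-1 un I-1×I-2: Ff
F/II-2 ? I-1×I-2: Ff|ff
F/II-3 ? I-1×I-2: Ff|ff
⇒ F over [I-1,I-2,II-1,II-2,II-3]: 5 consistent
Z/I-1 ? ·: Zz|zz
Z/I-2 aff ·: zz
Z/II-1 aff I-1×I-2: zz
Z/II-2 ? I-1×I-2: Zz|zz
Z/II-3 ? I-1×I-2: Zz|zz
⇒ Z over [I-1,I-2,II-1,II-2,II-3]: 5 consistent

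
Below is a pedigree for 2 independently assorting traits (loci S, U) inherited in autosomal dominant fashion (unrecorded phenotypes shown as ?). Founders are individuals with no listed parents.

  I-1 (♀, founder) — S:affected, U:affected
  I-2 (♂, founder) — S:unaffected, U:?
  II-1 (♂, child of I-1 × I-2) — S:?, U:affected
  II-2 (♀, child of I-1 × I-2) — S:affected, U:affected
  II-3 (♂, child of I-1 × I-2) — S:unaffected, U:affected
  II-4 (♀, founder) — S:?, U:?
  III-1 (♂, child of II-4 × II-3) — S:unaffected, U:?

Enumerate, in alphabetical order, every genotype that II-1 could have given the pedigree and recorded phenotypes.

S/I-1 aff ·: Ss
S/I-2 un ·: ss
S/II-1 ? I-1×I-2: ss|Ss
S/II-2 aff I-1×I-2: Ss
S/II-3 un I-1×I-2: ss
S/II-4 ? ·: ss|Ss
S/III-1 un II-4×II-3: ss
⇒ S over [I-1,I-2,II-1,II-2,II-3,II-4,III-1]: 4 consistent
U/I-1 aff ·: Uu|UU
U/I-2 ? ·: uu|Uu|UU
U/II-1 aff I-1×I-2: Uu|UU
U/II-2 aff I-1×I-2: Uu|UU
U/II-3 aff I-1×I-2: Uu|UU
U/II-4 ? ·: uu|Uu|UU
U/III-1 ? II-4×II-3: uu|Uu|UU
⇒ U over [I-1,I-2,II-1,II-2,II-3,II-4,III-1]: 150 consistent

II-1 ∈ {Ss UU, Ss Uu, ss UU, ss Uu}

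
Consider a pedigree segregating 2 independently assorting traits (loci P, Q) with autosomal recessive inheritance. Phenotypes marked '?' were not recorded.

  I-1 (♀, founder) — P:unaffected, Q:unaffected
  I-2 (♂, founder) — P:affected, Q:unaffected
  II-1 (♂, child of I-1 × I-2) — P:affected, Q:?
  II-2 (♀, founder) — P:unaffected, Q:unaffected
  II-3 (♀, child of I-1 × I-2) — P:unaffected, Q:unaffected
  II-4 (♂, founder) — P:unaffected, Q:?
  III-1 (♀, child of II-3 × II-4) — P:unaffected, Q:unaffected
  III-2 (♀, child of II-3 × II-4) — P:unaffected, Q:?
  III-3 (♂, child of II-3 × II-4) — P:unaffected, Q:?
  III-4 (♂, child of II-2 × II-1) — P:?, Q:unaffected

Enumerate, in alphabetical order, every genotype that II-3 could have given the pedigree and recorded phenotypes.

P/I-1 un ·: Pp
P/I-2 aff ·: pp
P/II-1 aff I-1×I-2: pp
P/II-2 un ·: PP|Pp
P/II-3 un I-1×I-2: Pp
P/II-4 un ·: PP|Pp
P/III-1 un II-3×II-4: PP|Pp
P/III-2 un II-3×II-4: PP|Pp
P/III-3 un II-3×II-4: PP|Pp
P/III-4 ? II-2×II-1: Pp|pp
⇒ P over [I-1,I-2,II-1,II-2,II-3,II-4,III-1,III-2,III-3,III-4]: 48 consistent
Q/I-1 un ·: QQ|Qq
Q/I-2 un ·: QQ|Qq
Q/II-1 ? I-1×I-2: QQ|Qq|qq
Q/II-2 un ·: QQ|Qq
Q/II-3 un I-1×I-2: QQ|Qq
Q/II-4 ? ·: QQ|Qq|qq
Q/III-1 un II-3×II-4: QQ|Qq
Q/III-2 ? II-3×II-4: QQ|Qq|qq
Q/III-3 ? II-3×II-4: QQ|Qq|qq
Q/III-4 un II-2×II-1: QQ|Qq
⇒ Q over [I-1,I-2,II-1,II-2,II-3,II-4,III-1,III-2,III-3,III-4]: 950 consistent

II-3 ∈ {Pp QQ, Pp Qq}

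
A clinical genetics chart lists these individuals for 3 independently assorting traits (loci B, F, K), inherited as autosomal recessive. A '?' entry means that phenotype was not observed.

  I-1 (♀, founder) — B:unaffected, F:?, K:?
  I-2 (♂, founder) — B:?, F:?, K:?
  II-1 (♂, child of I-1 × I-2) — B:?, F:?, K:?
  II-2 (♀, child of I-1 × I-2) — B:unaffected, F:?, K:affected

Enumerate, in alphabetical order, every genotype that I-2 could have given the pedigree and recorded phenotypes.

B/I-1 un ·: BB|Bb
B/I-2 ? ·: BB|Bb|bb
B/II-1 ? I-1×I-2: BB|Bb|bb
B/II-2 un I-1×I-2: BB|Bb
⇒ B over [I-1,I-2,II-1,II-2]: 18 consistent
F/I-1 ? ·: FF|Ff|ff
F/I-2 ? ·: FF|Ff|ff
F/II-1 ? I-1×I-2: FF|Ff|ff
F/II-2 ? I-1×I-2: FF|Ff|ff
⇒ F over [I-1,I-2,II-1,II-2]: 29 consistent
K/I-1 ? ·: Kk|kk
K/I-2 ? ·: Kk|kk
K/II-1 ? I-1×I-2: KK|Kk|kk
K/II-2 aff I-1×I-2: kk
⇒ K over [I-1,I-2,II-1,II-2]: 8 consistent

I-2 ∈ {BB FF Kk, BB FF kk, BB Ff Kk, BB Ff kk, BB ff Kk, BB ff kk, Bb FF Kk, Bb FF kk, Bb Ff Kk, Bb Ff kk, Bb ff Kk, Bb ff kk, bb FF Kk, bb FF kk, bb Ff Kk, bb Ff kk, bb ff Kk, bb ff kk}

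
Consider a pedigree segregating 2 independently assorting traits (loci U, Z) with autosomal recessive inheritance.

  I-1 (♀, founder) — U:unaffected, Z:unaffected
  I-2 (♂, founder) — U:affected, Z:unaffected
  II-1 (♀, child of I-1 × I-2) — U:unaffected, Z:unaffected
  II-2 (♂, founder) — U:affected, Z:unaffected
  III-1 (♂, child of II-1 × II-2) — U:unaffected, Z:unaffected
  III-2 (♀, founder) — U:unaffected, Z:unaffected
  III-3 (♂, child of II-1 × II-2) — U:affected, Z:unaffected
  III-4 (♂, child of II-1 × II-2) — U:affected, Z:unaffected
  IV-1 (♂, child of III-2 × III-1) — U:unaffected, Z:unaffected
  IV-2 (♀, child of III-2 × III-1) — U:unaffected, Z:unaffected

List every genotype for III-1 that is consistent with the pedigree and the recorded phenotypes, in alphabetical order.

III-1 ∈ {Uu ZZ, Uu Zz}

U/I-1 un ·: UU|Uu
U/I-2 aff ·: uu
U/II-1 un I-1×I-2: Uu
U/II-2 aff ·: uu
U/III-1 un II-1×II-2: Uu
U/III-2 un ·: UU|Uu
U/III-3 aff II-1×II-2: uu
U/III-4 aff II-1×II-2: uu
U/IV-1 un III-2×III-1: UU|Uu
U/IV-2 un III-2×III-1: UU|Uu
⇒ U over [I-1,I-2,II-1,II-2,III-1,III-2,III-3,III-4,IV-1,IV-2]: 16 consistent
Z/I-1 un ·: ZZ|Zz
Z/I-2 un ·: ZZ|Zz
Z/II-1 un I-1×I-2: ZZ|Zz
Z/II-2 un ·: ZZ|Zz
Z/III-1 un II-1×II-2: ZZ|Zz
Z/III-2 un ·: ZZ|Zz
Z/III-3 un II-1×II-2: ZZ|Zz
Z/III-4 un II-1×II-2: ZZ|Zz
Z/IV-1 un III-2×III-1: ZZ|Zz
Z/IV-2 un III-2×III-1: ZZ|Zz
⇒ Z over [I-1,I-2,II-1,II-2,III-1,III-2,III-3,III-4,IV-1,IV-2]: 540 consistent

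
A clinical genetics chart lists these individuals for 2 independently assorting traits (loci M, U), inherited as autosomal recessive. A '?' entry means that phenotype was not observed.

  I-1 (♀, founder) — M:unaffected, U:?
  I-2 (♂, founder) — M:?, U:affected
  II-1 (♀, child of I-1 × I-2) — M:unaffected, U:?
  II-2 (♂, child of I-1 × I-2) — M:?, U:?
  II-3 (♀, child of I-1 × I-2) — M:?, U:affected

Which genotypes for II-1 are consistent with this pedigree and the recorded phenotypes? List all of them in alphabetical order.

M/I-1 un ·: MM|Mm
M/I-2 ? ·: MM|Mm|mm
M/II-1 un I-1×I-2: MM|Mm
M/II-2 ? I-1×I-2: MM|Mm|mm
M/II-3 ? I-1×I-2: MM|Mm|mm
⇒ M over [I-1,I-2,II-1,II-2,II-3]: 40 consistent
U/I-1 ? ·: Uu|uu
U/I-2 aff ·: uu
U/II-1 ? I-1×I-2: Uu|uu
U/II-2 ? I-1×I-2: Uu|uu
U/II-3 aff I-1×I-2: uu
⇒ U over [I-1,I-2,II-1,II-2,II-3]: 5 consistent

II-1 ∈ {MM Uu, MM uu, Mm Uu, Mm uu}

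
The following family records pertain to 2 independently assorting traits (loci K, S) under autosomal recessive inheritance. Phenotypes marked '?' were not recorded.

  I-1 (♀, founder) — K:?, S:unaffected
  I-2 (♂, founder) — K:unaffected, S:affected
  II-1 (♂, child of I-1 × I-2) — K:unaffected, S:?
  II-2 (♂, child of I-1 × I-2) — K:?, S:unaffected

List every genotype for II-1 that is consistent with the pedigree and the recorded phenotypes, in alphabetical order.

II-1 ∈ {KK Ss, KK ss, Kk Ss, Kk ss}

K/I-1 ? ·: KK|Kk|kk
K/I-2 un ·: KK|Kk
K/II-1 un I-1×I-2: KK|Kk
K/II-2 ? I-1×I-2: KK|Kk|kk
⇒ K over [I-1,I-2,II-1,II-2]: 18 consistent
S/I-1 un ·: SS|Ss
S/I-2 aff ·: ss
S/II-1 ? I-1×I-2: Ss|ss
S/II-2 un I-1×I-2: Ss
⇒ S over [I-1,I-2,II-1,II-2]: 3 consistent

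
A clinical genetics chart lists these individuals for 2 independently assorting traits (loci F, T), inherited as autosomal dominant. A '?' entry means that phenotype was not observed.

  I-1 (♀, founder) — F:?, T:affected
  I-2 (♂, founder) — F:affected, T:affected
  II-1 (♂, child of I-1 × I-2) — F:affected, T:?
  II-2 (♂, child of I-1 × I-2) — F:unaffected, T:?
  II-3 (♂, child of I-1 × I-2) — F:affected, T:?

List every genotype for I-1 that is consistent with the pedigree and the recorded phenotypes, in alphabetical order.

I-1 ∈ {Ff TT, Ff Tt, ff TT, ff Tt}

F/I-1 ? ·: ff|Ff
F/I-2 aff ·: Ff
F/II-1 aff I-1×I-2: Ff|FF
F/II-2 un I-1×I-2: ff
F/II-3 aff I-1×I-2: Ff|FF
⇒ F over [I-1,I-2,II-1,II-2,II-3]: 5 consistent
T/I-1 aff ·: Tt|TT
T/I-2 aff ·: Tt|TT
T/II-1 ? I-1×I-2: tt|Tt|TT
T/II-2 ? I-1×I-2: tt|Tt|TT
T/II-3 ? I-1×I-2: tt|Tt|TT
⇒ T over [I-1,I-2,II-1,II-2,II-3]: 44 consistent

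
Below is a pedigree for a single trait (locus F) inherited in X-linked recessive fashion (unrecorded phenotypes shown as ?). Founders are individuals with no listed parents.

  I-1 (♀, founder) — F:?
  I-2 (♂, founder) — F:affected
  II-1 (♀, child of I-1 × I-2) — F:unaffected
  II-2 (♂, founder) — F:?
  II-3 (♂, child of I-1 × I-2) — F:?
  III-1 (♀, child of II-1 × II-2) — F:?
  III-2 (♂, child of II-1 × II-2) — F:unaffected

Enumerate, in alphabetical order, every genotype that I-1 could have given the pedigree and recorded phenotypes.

F/I-1 ? ·: X^FX^F|X^FX^f
F/I-2 aff ·: X^fY
F/II-1 un I-1×I-2: X^FX^f
F/II-2 ? ·: X^FY|X^fY
F/II-3 ? I-1×I-2: X^FY|X^fY
F/III-1 ? II-1×II-2: X^FX^F|X^FX^f|X^fX^f
F/III-2 un II-1×II-2: X^FY
⇒ F over [I-1,I-2,II-1,II-2,II-3,III-1,III-2]: 12 consistent

I-1 ∈ {X^FX^F, X^FX^f}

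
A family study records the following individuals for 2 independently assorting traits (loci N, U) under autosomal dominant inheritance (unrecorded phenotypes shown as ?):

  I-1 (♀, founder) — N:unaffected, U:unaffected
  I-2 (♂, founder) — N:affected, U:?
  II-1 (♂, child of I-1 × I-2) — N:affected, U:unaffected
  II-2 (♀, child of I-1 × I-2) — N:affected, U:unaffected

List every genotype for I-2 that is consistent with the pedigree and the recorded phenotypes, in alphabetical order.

N/I-1 un ·: nn
N/I-2 aff ·: Nn|NN
N/II-1 aff I-1×I-2: Nn
N/II-2 aff I-1×I-2: Nn
⇒ N over [I-1,I-2,II-1,II-2]: 2 consistent
U/I-1 un ·: uu
U/I-2 ? ·: uu|Uu
U/II-1 un I-1×I-2: uu
U/II-2 un I-1×I-2: uu
⇒ U over [I-1,I-2,II-1,II-2]: 2 consistent

I-2 ∈ {NN Uu, NN uu, Nn Uu, Nn uu}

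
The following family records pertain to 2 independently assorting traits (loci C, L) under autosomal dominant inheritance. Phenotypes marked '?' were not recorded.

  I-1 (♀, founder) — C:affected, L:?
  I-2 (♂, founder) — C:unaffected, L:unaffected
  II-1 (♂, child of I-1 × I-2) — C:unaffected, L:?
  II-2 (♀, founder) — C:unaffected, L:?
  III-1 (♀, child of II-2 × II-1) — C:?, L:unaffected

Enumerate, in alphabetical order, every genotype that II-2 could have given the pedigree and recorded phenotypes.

C/I-1 aff ·: Cc
C/I-2 un ·: cc
C/II-1 un I-1×I-2: cc
C/II-2 un ·: cc
C/III-1 ? II-2×II-1: cc
⇒ C over [I-1,I-2,II-1,II-2,III-1]: 1 consistent
L/I-1 ? ·: ll|Ll|LL
L/I-2 un ·: ll
L/II-1 ? I-1×I-2: ll|Ll
L/II-2 ? ·: ll|Ll
L/III-1 un II-2×II-1: ll
⇒ L over [I-1,I-2,II-1,II-2,III-1]: 8 consistent

II-2 ∈ {cc Ll, cc ll}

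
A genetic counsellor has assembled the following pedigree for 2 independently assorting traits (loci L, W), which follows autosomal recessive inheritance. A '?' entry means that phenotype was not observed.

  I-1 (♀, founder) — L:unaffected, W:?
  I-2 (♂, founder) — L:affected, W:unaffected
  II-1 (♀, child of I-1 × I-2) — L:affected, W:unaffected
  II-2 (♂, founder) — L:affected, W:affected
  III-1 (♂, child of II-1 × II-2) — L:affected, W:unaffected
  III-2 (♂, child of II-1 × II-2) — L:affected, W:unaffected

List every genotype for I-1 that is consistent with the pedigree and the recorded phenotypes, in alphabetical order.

L/I-1 un ·: Ll
L/I-2 aff ·: ll
L/II-1 aff I-1×I-2: ll
L/II-2 aff ·: ll
L/III-1 aff II-1×II-2: ll
L/III-2 aff II-1×II-2: ll
⇒ L over [I-1,I-2,II-1,II-2,III-1,III-2]: 1 consistent
W/I-1 ? ·: WW|Ww|ww
W/I-2 un ·: WW|Ww
W/II-1 un I-1×I-2: WW|Ww
W/II-2 aff ·: ww
W/III-1 un II-1×II-2: Ww
W/III-2 un II-1×II-2: Ww
⇒ W over [I-1,I-2,II-1,II-2,III-1,III-2]: 9 consistent

I-1 ∈ {Ll WW, Ll Ww, Ll ww}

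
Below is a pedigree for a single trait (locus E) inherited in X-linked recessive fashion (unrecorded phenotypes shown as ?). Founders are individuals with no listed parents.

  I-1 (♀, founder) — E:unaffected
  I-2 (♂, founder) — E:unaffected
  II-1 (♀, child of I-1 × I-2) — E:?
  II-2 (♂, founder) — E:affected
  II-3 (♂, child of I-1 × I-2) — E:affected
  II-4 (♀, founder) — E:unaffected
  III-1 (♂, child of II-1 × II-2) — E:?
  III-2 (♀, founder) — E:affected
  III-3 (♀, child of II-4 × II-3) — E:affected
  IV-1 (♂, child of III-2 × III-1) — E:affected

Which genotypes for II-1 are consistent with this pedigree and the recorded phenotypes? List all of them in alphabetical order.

E/I-1 un ·: X^EX^e
E/I-2 un ·: X^EY
E/II-1 ? I-1×I-2: X^EX^E|X^EX^e
E/II-2 aff ·: X^eY
E/II-3 aff I-1×I-2: X^eY
E/II-4 un ·: X^EX^e
E/III-1 ? II-1×II-2: X^EY|X^eY
E/III-2 aff ·: X^eX^e
E/III-3 aff II-4×II-3: X^eX^e
E/IV-1 aff III-2×III-1: X^eY
⇒ E over [I-1,I-2,II-1,II-2,II-3,II-4,III-1,III-2,III-3,IV-1]: 3 consistent

II-1 ∈ {X^EX^E, X^EX^e}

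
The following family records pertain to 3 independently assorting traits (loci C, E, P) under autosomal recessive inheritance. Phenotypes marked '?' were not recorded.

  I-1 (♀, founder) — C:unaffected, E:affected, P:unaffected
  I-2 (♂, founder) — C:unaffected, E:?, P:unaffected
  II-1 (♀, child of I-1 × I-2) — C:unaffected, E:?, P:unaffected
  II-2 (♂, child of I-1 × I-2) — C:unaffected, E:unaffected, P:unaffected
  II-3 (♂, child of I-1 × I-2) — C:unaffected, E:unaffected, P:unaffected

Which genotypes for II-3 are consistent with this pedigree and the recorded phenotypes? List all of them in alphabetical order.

II-3 ∈ {CC Ee PP, CC Ee Pp, Cc Ee PP, Cc Ee Pp}

C/I-1 un ·: CC|Cc
C/I-2 un ·: CC|Cc
C/II-1 un I-1×I-2: CC|Cc
C/II-2 un I-1×I-2: CC|Cc
C/II-3 un I-1×I-2: CC|Cc
⇒ C over [I-1,I-2,II-1,II-2,II-3]: 25 consistent
E/I-1 aff ·: ee
E/I-2 ? ·: EE|Ee
E/II-1 ? I-1×I-2: Ee|ee
E/II-2 un I-1×I-2: Ee
E/II-3 un I-1×I-2: Ee
⇒ E over [I-1,I-2,II-1,II-2,II-3]: 3 consistent
P/I-1 un ·: PP|Pp
P/I-2 un ·: PP|Pp
P/II-1 un I-1×I-2: PP|Pp
P/II-2 un I-1×I-2: PP|Pp
P/II-3 un I-1×I-2: PP|Pp
⇒ P over [I-1,I-2,II-1,II-2,II-3]: 25 consistent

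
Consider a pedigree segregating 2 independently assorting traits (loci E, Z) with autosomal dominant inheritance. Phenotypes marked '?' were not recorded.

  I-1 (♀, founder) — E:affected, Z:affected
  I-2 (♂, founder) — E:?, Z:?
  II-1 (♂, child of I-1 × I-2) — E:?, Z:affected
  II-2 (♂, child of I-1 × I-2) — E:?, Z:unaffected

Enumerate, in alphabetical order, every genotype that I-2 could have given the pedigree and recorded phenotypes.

E/I-1 aff ·: Ee|EE
E/I-2 ? ·: ee|Ee|EE
E/II-1 ? I-1×I-2: ee|Ee|EE
E/II-2 ? I-1×I-2: ee|Ee|EE
⇒ E over [I-1,I-2,II-1,II-2]: 23 consistent
Z/I-1 aff ·: Zz
Z/I-2 ? ·: zz|Zz
Z/II-1 aff I-1×I-2: Zz|ZZ
Z/II-2 un I-1×I-2: zz
⇒ Z over [I-1,I-2,II-1,II-2]: 3 consistent

I-2 ∈ {EE Zz, EE zz, Ee Zz, Ee zz, ee Zz, ee zz}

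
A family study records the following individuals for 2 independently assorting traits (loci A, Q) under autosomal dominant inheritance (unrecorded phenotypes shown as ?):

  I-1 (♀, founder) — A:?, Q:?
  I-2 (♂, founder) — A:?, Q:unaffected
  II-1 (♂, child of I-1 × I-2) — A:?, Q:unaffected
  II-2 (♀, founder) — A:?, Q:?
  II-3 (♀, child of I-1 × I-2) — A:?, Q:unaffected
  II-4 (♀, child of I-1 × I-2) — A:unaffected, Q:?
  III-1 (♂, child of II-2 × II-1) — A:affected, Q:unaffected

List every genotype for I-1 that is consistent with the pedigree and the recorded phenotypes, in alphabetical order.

I-1 ∈ {Aa Qq, Aa qq, aa Qq, aa qq}

A/I-1 ? ·: aa|Aa
A/I-2 ? ·: aa|Aa
A/II-1 ? I-1×I-2: aa|Aa|AA
A/II-2 ? ·: aa|Aa|AA
A/II-3 ? I-1×I-2: aa|Aa|AA
A/II-4 un I-1×I-2: aa
A/III-1 aff II-2×II-1: Aa|AA
⇒ A over [I-1,I-2,II-1,II-2,II-3,II-4,III-1]: 63 consistent
Q/I-1 ? ·: qq|Qq
Q/I-2 un ·: qq
Q/II-1 un I-1×I-2: qq
Q/II-2 ? ·: qq|Qq
Q/II-3 un I-1×I-2: qq
Q/II-4 ? I-1×I-2: qq|Qq
Q/III-1 un II-2×II-1: qq
⇒ Q over [I-1,I-2,II-1,II-2,II-3,II-4,III-1]: 6 consistent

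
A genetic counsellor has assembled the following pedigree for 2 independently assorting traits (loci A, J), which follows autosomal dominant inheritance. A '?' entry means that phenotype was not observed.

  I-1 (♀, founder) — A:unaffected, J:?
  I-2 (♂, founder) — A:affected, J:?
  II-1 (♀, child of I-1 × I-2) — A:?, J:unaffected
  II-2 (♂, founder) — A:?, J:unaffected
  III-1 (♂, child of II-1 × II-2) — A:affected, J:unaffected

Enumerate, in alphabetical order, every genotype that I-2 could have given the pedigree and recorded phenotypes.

A/I-1 un ·: aa
A/I-2 aff ·: Aa|AA
A/II-1 ? I-1×I-2: aa|Aa
A/II-2 ? ·: aa|Aa|AA
A/III-1 aff II-1×II-2: Aa|AA
⇒ A over [I-1,I-2,II-1,II-2,III-1]: 12 consistent
J/I-1 ? ·: jj|Jj
J/I-2 ? ·: jj|Jj
J/II-1 un I-1×I-2: jj
J/II-2 un ·: jj
J/III-1 un II-1×II-2: jj
⇒ J over [I-1,I-2,II-1,II-2,III-1]: 4 consistent

I-2 ∈ {AA Jj, AA jj, Aa Jj, Aa jj}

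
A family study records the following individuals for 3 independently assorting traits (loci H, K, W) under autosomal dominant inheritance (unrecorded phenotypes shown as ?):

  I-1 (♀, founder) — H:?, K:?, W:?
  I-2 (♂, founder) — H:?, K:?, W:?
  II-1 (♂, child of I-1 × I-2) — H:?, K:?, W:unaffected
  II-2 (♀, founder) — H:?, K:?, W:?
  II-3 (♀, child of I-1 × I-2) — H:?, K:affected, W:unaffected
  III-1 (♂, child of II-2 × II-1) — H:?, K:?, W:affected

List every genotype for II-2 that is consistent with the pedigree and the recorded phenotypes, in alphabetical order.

H/I-1 ? ·: hh|Hh|HH
H/I-2 ? ·: hh|Hh|HH
H/II-1 ? I-1×I-2: hh|Hh|HH
H/II-2 ? ·: hh|Hh|HH
H/II-3 ? I-1×I-2: hh|Hh|HH
H/III-1 ? II-2×II-1: hh|Hh|HH
⇒ H over [I-1,I-2,II-1,II-2,II-3,III-1]: 155 consistent
K/I-1 ? ·: kk|Kk|KK
K/I-2 ? ·: kk|Kk|KK
K/II-1 ? I-1×I-2: kk|Kk|KK
K/II-2 ? ·: kk|Kk|KK
K/II-3 aff I-1×I-2: Kk|KK
K/III-1 ? II-2×II-1: kk|Kk|KK
⇒ K over [I-1,I-2,II-1,II-2,II-3,III-1]: 114 consistent
W/I-1 ? ·: ww|Ww
W/I-2 ? ·: ww|Ww
W/II-1 un I-1×I-2: ww
W/II-2 ? ·: Ww|WW
W/II-3 un I-1×I-2: ww
W/III-1 aff II-2×II-1: Ww
⇒ W over [I-1,I-2,II-1,II-2,II-3,III-1]: 8 consistent

II-2 ∈ {HH KK WW, HH KK Ww, HH Kk WW, HH Kk Ww, HH kk WW, HH kk Ww, Hh KK WW, Hh KK Ww, Hh Kk WW, Hh Kk Ww, Hh kk WW, Hh kk Ww, hh KK WW, hh KK Ww, hh Kk WW, hh Kk Ww, hh kk WW, hh kk Ww}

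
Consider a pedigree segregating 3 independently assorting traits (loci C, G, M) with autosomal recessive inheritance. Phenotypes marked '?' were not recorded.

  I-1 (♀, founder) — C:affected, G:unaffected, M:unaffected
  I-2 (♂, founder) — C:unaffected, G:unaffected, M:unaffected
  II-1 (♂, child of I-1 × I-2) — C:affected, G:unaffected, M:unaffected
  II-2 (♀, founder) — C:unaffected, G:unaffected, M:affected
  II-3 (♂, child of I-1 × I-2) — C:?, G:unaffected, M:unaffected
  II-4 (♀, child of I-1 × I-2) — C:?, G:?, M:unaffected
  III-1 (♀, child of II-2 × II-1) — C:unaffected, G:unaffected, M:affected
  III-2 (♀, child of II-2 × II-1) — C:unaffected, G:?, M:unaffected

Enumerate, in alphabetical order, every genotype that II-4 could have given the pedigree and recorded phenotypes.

C/I-1 aff ·: cc
C/I-2 un ·: Cc
C/II-1 aff I-1×I-2: cc
C/II-2 un ·: CC|Cc
C/II-3 ? I-1×I-2: Cc|cc
C/II-4 ? I-1×I-2: Cc|cc
C/III-1 un II-2×II-1: Cc
C/III-2 un II-2×II-1: Cc
⇒ C over [I-1,I-2,II-1,II-2,II-3,II-4,III-1,III-2]: 8 consistent
G/I-1 un ·: GG|Gg
G/I-2 un ·: GG|Gg
G/II-1 un I-1×I-2: GG|Gg
G/II-2 un ·: GG|Gg
G/II-3 un I-1×I-2: GG|Gg
G/II-4 ? I-1×I-2: GG|Gg|gg
G/III-1 un II-2×II-1: GG|Gg
G/III-2 ? II-2×II-1: GG|Gg|gg
⇒ G over [I-1,I-2,II-1,II-2,II-3,II-4,III-1,III-2]: 215 consistent
M/I-1 un ·: MM|Mm
M/I-2 un ·: MM|Mm
M/II-1 un I-1×I-2: Mm
M/II-2 aff ·: mm
M/II-3 un I-1×I-2: MM|Mm
M/II-4 un I-1×I-2: MM|Mm
M/III-1 aff II-2×II-1: mm
M/III-2 un II-2×II-1: Mm
⇒ M over [I-1,I-2,II-1,II-2,II-3,II-4,III-1,III-2]: 12 consistent

II-4 ∈ {Cc GG MM, Cc GG Mm, Cc Gg MM, Cc Gg Mm, Cc gg MM, Cc gg Mm, cc GG MM, cc GG Mm, cc Gg MM, cc Gg Mm, cc gg MM, cc gg Mm}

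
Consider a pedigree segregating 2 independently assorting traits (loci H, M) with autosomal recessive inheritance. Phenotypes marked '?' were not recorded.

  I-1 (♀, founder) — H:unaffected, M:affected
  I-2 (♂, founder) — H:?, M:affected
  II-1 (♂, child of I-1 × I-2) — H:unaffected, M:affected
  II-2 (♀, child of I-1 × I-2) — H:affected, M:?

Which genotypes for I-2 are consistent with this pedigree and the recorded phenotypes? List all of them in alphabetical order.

I-2 ∈ {Hh mm, hh mm}

H/I-1 un ·: Hh
H/I-2 ? ·: Hh|hh
H/II-1 un I-1×I-2: HH|Hh
H/II-2 aff I-1×I-2: hh
⇒ H over [I-1,I-2,II-1,II-2]: 3 consistent
M/I-1 aff ·: mm
M/I-2 aff ·: mm
M/II-1 aff I-1×I-2: mm
M/II-2 ? I-1×I-2: mm
⇒ M over [I-1,I-2,II-1,II-2]: 1 consistent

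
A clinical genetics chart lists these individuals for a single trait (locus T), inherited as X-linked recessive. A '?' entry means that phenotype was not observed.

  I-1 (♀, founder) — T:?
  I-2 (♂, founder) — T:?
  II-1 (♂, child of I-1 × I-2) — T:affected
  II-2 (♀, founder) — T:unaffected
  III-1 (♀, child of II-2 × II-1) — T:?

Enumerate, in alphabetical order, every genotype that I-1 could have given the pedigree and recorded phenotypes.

I-1 ∈ {X^TX^t, X^tX^t}

T/I-1 ? ·: X^TX^t|X^tX^t
T/I-2 ? ·: X^TY|X^tY
T/II-1 aff I-1×I-2: X^tY
T/II-2 un ·: X^TX^T|X^TX^t
T/III-1 ? II-2×II-1: X^TX^t|X^tX^t
⇒ T over [I-1,I-2,II-1,II-2,III-1]: 12 consistent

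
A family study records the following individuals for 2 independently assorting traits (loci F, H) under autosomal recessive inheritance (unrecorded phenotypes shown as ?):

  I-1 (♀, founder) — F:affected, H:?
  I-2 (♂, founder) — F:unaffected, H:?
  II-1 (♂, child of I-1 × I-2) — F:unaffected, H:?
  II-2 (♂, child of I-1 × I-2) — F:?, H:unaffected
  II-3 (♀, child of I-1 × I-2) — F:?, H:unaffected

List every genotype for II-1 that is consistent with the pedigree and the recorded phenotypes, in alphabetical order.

F/I-1 aff ·: ff
F/I-2 un ·: FF|Ff
F/II-1 un I-1×I-2: Ff
F/II-2 ? I-1×I-2: Ff|ff
F/II-3 ? I-1×I-2: Ff|ff
⇒ F over [I-1,I-2,II-1,II-2,II-3]: 5 consistent
H/I-1 ? ·: HH|Hh|hh
H/I-2 ? ·: HH|Hh|hh
H/II-1 ? I-1×I-2: HH|Hh|hh
H/II-2 un I-1×I-2: HH|Hh
H/II-3 un I-1×I-2: HH|Hh
⇒ H over [I-1,I-2,II-1,II-2,II-3]: 35 consistent

II-1 ∈ {Ff HH, Ff Hh, Ff hh}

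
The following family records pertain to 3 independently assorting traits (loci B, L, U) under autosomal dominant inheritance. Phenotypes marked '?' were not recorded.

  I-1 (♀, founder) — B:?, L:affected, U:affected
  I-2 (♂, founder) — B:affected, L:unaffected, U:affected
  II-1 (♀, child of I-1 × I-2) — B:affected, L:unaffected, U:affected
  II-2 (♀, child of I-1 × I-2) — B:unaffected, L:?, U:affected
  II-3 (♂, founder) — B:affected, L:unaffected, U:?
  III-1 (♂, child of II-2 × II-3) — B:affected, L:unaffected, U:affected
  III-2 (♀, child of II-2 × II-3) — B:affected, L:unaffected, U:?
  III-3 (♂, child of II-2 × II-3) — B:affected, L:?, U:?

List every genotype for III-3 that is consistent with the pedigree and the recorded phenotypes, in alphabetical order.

B/I-1 ? ·: bb|Bb
B/I-2 aff ·: Bb
B/II-1 aff I-1×I-2: Bb|BB
B/II-2 un I-1×I-2: bb
B/II-3 aff ·: Bb|BB
B/III-1 aff II-2×II-3: Bb
B/III-2 aff II-2×II-3: Bb
B/III-3 aff II-2×II-3: Bb
⇒ B over [I-1,I-2,II-1,II-2,II-3,III-1,III-2,III-3]: 6 consistent
L/I-1 aff ·: Ll
L/I-2 un ·: ll
L/II-1 un I-1×I-2: ll
L/II-2 ? I-1×I-2: ll|Ll
L/II-3 un ·: ll
L/III-1 un II-2×II-3: ll
L/III-2 un II-2×II-3: ll
L/III-3 ? II-2×II-3: ll|Ll
⇒ L over [I-1,I-2,II-1,II-2,II-3,III-1,III-2,III-3]: 3 consistent
U/I-1 aff ·: Uu|UU
U/I-2 aff ·: Uu|UU
U/II-1 aff I-1×I-2: Uu|UU
U/II-2 aff I-1×I-2: Uu|UU
U/II-3 ? ·: uu|Uu|UU
U/III-1 aff II-2×II-3: Uu|UU
U/III-2 ? II-2×II-3: uu|Uu|UU
U/III-3 ? II-2×II-3: uu|Uu|UU
⇒ U over [I-1,I-2,II-1,II-2,II-3,III-1,III-2,III-3]: 250 consistent

III-3 ∈ {Bb Ll UU, Bb Ll Uu, Bb Ll uu, Bb ll UU, Bb ll Uu, Bb ll uu}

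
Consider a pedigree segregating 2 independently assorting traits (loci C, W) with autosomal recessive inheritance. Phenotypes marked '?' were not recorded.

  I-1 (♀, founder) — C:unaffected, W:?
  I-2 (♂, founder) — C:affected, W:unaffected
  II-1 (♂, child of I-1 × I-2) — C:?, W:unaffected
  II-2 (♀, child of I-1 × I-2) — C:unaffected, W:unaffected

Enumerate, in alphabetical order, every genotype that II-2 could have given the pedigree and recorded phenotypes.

II-2 ∈ {Cc WW, Cc Ww}

C/I-1 un ·: CC|Cc
C/I-2 aff ·: cc
C/II-1 ? I-1×I-2: Cc|cc
C/II-2 un I-1×I-2: Cc
⇒ C over [I-1,I-2,II-1,II-2]: 3 consistent
W/I-1 ? ·: WW|Ww|ww
W/I-2 un ·: WW|Ww
W/II-1 un I-1×I-2: WW|Ww
W/II-2 un I-1×I-2: WW|Ww
⇒ W over [I-1,I-2,II-1,II-2]: 15 consistent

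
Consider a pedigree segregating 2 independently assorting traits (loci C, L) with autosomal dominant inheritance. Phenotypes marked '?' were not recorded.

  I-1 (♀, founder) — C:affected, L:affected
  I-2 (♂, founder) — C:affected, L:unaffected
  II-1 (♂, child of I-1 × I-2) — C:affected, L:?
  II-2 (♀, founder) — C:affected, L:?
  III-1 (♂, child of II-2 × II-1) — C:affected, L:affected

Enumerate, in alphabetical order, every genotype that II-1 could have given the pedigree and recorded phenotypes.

II-1 ∈ {CC Ll, CC ll, Cc Ll, Cc ll}

C/I-1 aff ·: Cc|CC
C/I-2 aff ·: Cc|CC
C/II-1 aff I-1×I-2: Cc|CC
C/II-2 aff ·: Cc|CC
C/III-1 aff II-2×II-1: Cc|CC
⇒ C over [I-1,I-2,II-1,II-2,III-1]: 24 consistent
L/I-1 aff ·: Ll|LL
L/I-2 un ·: ll
L/II-1 ? I-1×I-2: ll|Ll
L/II-2 ? ·: ll|Ll|LL
L/III-1 aff II-2×II-1: Ll|LL
⇒ L over [I-1,I-2,II-1,II-2,III-1]: 12 consistent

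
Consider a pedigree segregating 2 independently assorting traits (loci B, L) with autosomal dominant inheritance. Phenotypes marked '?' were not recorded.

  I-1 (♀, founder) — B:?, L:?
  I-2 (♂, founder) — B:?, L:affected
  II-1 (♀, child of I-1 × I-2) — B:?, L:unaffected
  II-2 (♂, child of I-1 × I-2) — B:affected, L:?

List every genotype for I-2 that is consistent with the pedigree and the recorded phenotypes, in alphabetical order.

I-2 ∈ {BB Ll, Bb Ll, bb Ll}

B/I-1 ? ·: bb|Bb|BB
B/I-2 ? ·: bb|Bb|BB
B/II-1 ? I-1×I-2: bb|Bb|BB
B/II-2 aff I-1×I-2: Bb|BB
⇒ B over [I-1,I-2,II-1,II-2]: 21 consistent
L/I-1 ? ·: ll|Ll
L/I-2 aff ·: Ll
L/II-1 un I-1×I-2: ll
L/II-2 ? I-1×I-2: ll|Ll|LL
⇒ L over [I-1,I-2,II-1,II-2]: 5 consistent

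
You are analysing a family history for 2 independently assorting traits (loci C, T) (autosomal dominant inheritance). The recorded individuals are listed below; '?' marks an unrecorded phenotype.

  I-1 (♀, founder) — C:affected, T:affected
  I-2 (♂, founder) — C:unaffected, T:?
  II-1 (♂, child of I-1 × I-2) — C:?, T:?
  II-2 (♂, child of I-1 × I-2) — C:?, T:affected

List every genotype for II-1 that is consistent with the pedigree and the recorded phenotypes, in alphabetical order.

II-1 ∈ {Cc TT, Cc Tt, Cc tt, cc TT, cc Tt, cc tt}

C/I-1 aff ·: Cc|CC
C/I-2 un ·: cc
C/II-1 ? I-1×I-2: cc|Cc
C/II-2 ? I-1×I-2: cc|Cc
⇒ C over [I-1,I-2,II-1,II-2]: 5 consistent
T/I-1 aff ·: Tt|TT
T/I-2 ? ·: tt|Tt|TT
T/II-1 ? I-1×I-2: tt|Tt|TT
T/II-2 aff I-1×I-2: Tt|TT
⇒ T over [I-1,I-2,II-1,II-2]: 18 consistent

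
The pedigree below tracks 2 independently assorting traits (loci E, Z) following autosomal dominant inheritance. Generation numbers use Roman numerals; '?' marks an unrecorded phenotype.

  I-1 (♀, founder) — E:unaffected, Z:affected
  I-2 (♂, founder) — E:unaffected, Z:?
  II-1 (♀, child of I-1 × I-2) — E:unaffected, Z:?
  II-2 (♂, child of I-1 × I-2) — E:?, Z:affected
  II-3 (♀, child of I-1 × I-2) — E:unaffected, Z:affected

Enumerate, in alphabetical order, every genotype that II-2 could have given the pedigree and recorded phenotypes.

II-2 ∈ {ee ZZ, ee Zz}

E/I-1 un ·: ee
E/I-2 un ·: ee
E/II-1 un I-1×I-2: ee
E/II-2 ? I-1×I-2: ee
E/II-3 un I-1×I-2: ee
⇒ E over [I-1,I-2,II-1,II-2,II-3]: 1 consistent
Z/I-1 aff ·: Zz|ZZ
Z/I-2 ? ·: zz|Zz|ZZ
Z/II-1 ? I-1×I-2: zz|Zz|ZZ
Z/II-2 aff I-1×I-2: Zz|ZZ
Z/II-3 aff I-1×I-2: Zz|ZZ
⇒ Z over [I-1,I-2,II-1,II-2,II-3]: 32 consistent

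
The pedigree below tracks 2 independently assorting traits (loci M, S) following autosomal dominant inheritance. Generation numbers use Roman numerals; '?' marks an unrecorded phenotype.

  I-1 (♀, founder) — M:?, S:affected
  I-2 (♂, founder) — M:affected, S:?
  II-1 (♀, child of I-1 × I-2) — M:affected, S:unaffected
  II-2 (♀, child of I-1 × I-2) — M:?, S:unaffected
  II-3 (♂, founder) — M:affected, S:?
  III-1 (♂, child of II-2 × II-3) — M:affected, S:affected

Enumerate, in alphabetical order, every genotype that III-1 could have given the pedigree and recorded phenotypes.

M/I-1 ? ·: mm|Mm|MM
M/I-2 aff ·: Mm|MM
M/II-1 aff I-1×I-2: Mm|MM
M/II-2 ? I-1×I-2: mm|Mm|MM
M/II-3 aff ·: Mm|MM
M/III-1 aff II-2×II-3: Mm|MM
⇒ M over [I-1,I-2,II-1,II-2,II-3,III-1]: 59 consistent
S/I-1 aff ·: Ss
S/I-2 ? ·: ss|Ss
S/II-1 un I-1×I-2: ss
S/II-2 un I-1×I-2: ss
S/II-3 ? ·: Ss|SS
S/III-1 aff II-2×II-3: Ss
⇒ S over [I-1,I-2,II-1,II-2,II-3,III-1]: 4 consistent

III-1 ∈ {MM Ss, Mm Ss}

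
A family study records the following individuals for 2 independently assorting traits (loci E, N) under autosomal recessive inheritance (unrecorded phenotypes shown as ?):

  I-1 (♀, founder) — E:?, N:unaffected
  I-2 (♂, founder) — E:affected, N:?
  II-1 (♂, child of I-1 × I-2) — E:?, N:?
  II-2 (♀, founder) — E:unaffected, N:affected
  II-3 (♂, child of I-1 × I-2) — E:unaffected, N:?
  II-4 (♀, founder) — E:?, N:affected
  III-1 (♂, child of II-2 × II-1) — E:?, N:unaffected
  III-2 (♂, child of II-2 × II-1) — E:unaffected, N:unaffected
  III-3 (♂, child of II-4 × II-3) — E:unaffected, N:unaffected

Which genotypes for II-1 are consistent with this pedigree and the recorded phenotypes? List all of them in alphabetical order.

E/I-1 ? ·: EE|Ee
E/I-2 aff ·: ee
E/II-1 ? I-1×I-2: Ee|ee
E/II-2 un ·: EE|Ee
E/II-3 un I-1×I-2: Ee
E/II-4 ? ·: EE|Ee|ee
E/III-1 ? II-2×II-1: EE|Ee|ee
E/III-2 un II-2×II-1: EE|Ee
E/III-3 un II-4×II-3: EE|Ee
⇒ E over [I-1,I-2,II-1,II-2,II-3,II-4,III-1,III-2,III-3]: 115 consistent
N/I-1 un ·: NN|Nn
N/I-2 ? ·: NN|Nn|nn
N/II-1 ? I-1×I-2: NN|Nn
N/II-2 aff ·: nn
N/II-3 ? I-1×I-2: NN|Nn
N/II-4 aff ·: nn
N/III-1 un II-2×II-1: Nn
N/III-2 un II-2×II-1: Nn
N/III-3 un II-4×II-3: Nn
⇒ N over [I-1,I-2,II-1,II-2,II-3,II-4,III-1,III-2,III-3]: 15 consistent

II-1 ∈ {Ee NN, Ee Nn, ee NN, ee Nn}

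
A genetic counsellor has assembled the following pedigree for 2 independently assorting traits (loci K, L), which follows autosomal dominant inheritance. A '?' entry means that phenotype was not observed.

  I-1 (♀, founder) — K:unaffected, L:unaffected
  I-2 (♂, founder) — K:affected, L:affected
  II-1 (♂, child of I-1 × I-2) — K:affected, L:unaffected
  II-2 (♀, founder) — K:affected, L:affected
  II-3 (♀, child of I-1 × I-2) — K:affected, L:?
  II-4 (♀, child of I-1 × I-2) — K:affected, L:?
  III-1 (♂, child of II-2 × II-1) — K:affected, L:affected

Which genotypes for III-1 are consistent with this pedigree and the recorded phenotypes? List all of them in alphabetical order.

III-1 ∈ {KK Ll, Kk Ll}

K/I-1 un ·: kk
K/I-2 aff ·: Kk|KK
K/II-1 aff I-1×I-2: Kk
K/II-2 aff ·: Kk|KK
K/II-3 aff I-1×I-2: Kk
K/II-4 aff I-1×I-2: Kk
K/III-1 aff II-2×II-1: Kk|KK
⇒ K over [I-1,I-2,II-1,II-2,II-3,II-4,III-1]: 8 consistent
L/I-1 un ·: ll
L/I-2 aff ·: Ll
L/II-1 un I-1×I-2: ll
L/II-2 aff ·: Ll|LL
L/II-3 ? I-1×I-2: ll|Ll
L/II-4 ? I-1×I-2: ll|Ll
L/III-1 aff II-2×II-1: Ll
⇒ L over [I-1,I-2,II-1,II-2,II-3,II-4,III-1]: 8 consistent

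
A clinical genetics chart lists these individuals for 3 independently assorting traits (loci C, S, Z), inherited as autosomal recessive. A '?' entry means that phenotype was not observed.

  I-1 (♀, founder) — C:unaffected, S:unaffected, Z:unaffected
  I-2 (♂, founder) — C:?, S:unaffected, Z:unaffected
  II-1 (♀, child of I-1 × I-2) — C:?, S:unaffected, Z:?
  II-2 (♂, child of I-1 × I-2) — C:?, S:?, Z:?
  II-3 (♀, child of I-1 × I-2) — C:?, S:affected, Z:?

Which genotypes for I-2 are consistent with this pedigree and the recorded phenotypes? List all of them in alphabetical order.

C/I-1 un ·: CC|Cc
C/I-2 ? ·: CC|Cc|cc
C/II-1 ? I-1×I-2: CC|Cc|cc
C/II-2 ? I-1×I-2: CC|Cc|cc
C/II-3 ? I-1×I-2: CC|Cc|cc
⇒ C over [I-1,I-2,II-1,II-2,II-3]: 53 consistent
S/I-1 un ·: Ss
S/I-2 un ·: Ss
S/II-1 un I-1×I-2: SS|Ss
S/II-2 ? I-1×I-2: SS|Ss|ss
S/II-3 aff I-1×I-2: ss
⇒ S over [I-1,I-2,II-1,II-2,II-3]: 6 consistent
Z/I-1 un ·: ZZ|Zz
Z/I-2 un ·: ZZ|Zz
Z/II-1 ? I-1×I-2: ZZ|Zz|zz
Z/II-2 ? I-1×I-2: ZZ|Zz|zz
Z/II-3 ? I-1×I-2: ZZ|Zz|zz
⇒ Z over [I-1,I-2,II-1,II-2,II-3]: 44 consistent

I-2 ∈ {CC Ss ZZ, CC Ss Zz, Cc Ss ZZ, Cc Ss Zz, cc Ss ZZ, cc Ss Zz}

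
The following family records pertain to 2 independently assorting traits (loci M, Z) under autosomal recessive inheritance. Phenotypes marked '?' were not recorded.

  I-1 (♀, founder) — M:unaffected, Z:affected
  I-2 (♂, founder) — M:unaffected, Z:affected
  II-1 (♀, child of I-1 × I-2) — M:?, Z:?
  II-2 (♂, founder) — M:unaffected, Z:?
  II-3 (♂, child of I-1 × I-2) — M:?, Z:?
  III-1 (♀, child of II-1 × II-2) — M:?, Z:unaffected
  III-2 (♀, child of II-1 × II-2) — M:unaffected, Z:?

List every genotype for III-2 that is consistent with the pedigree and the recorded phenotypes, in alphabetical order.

III-2 ∈ {MM Zz, MM zz, Mm Zz, Mm zz}

M/I-1 un ·: MM|Mm
M/I-2 un ·: MM|Mm
M/II-1 ? I-1×I-2: MM|Mm|mm
M/II-2 un ·: MM|Mm
M/II-3 ? I-1×I-2: MM|Mm|mm
M/III-1 ? II-1×II-2: MM|Mm|mm
M/III-2 un II-1×II-2: MM|Mm
⇒ M over [I-1,I-2,II-1,II-2,II-3,III-1,III-2]: 119 consistent
Z/I-1 aff ·: zz
Z/I-2 aff ·: zz
Z/II-1 ? I-1×I-2: zz
Z/II-2 ? ·: ZZ|Zz
Z/II-3 ? I-1×I-2: zz
Z/III-1 un II-1×II-2: Zz
Z/III-2 ? II-1×II-2: Zz|zz
⇒ Z over [I-1,I-2,II-1,II-2,II-3,III-1,III-2]: 3 consistent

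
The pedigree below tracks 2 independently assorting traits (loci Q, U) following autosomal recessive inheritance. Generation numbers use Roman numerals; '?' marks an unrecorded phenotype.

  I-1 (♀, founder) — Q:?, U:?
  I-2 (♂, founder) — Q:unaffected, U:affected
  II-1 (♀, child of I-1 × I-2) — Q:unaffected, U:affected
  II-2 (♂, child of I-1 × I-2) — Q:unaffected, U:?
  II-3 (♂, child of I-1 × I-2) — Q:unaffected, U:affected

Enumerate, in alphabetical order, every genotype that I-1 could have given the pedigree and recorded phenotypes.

I-1 ∈ {QQ Uu, QQ uu, Qq Uu, Qq uu, qq Uu, qq uu}

Q/I-1 ? ·: QQ|Qq|qq
Q/I-2 un ·: QQ|Qq
Q/II-1 un I-1×I-2: QQ|Qq
Q/II-2 un I-1×I-2: QQ|Qq
Q/II-3 un I-1×I-2: QQ|Qq
⇒ Q over [I-1,I-2,II-1,II-2,II-3]: 27 consistent
U/I-1 ? ·: Uu|uu
U/I-2 aff ·: uu
U/II-1 aff I-1×I-2: uu
U/II-2 ? I-1×I-2: Uu|uu
U/II-3 aff I-1×I-2: uu
⇒ U over [I-1,I-2,II-1,II-2,II-3]: 3 consistent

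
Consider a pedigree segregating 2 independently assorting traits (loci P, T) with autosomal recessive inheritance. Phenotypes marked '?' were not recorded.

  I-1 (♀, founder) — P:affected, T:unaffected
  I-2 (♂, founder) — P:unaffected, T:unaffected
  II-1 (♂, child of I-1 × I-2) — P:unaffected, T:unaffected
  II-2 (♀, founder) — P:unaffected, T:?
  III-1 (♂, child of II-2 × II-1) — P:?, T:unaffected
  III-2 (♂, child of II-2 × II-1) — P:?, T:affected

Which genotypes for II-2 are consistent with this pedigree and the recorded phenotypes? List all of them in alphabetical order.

II-2 ∈ {PP Tt, PP tt, Pp Tt, Pp tt}

P/I-1 aff ·: pp
P/I-2 un ·: PP|Pp
P/II-1 un I-1×I-2: Pp
P/II-2 un ·: PP|Pp
P/III-1 ? II-2×II-1: PP|Pp|pp
P/III-2 ? II-2×II-1: PP|Pp|pp
⇒ P over [I-1,I-2,II-1,II-2,III-1,III-2]: 26 consistent
T/I-1 un ·: TT|Tt
T/I-2 un ·: TT|Tt
T/II-1 un I-1×I-2: Tt
T/II-2 ? ·: Tt|tt
T/III-1 un II-2×II-1: TT|Tt
T/III-2 aff II-2×II-1: tt
⇒ T over [I-1,I-2,II-1,II-2,III-1,III-2]: 9 consistent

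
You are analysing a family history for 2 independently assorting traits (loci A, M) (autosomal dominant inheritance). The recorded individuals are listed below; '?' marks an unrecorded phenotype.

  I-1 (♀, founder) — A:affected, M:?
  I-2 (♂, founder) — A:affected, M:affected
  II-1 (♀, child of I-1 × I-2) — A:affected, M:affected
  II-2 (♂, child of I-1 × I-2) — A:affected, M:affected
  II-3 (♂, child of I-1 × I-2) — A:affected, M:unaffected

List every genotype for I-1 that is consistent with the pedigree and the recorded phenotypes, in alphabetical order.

I-1 ∈ {AA Mm, AA mm, Aa Mm, Aa mm}

A/I-1 aff ·: Aa|AA
A/I-2 aff ·: Aa|AA
A/II-1 aff I-1×I-2: Aa|AA
A/II-2 aff I-1×I-2: Aa|AA
A/II-3 aff I-1×I-2: Aa|AA
⇒ A over [I-1,I-2,II-1,II-2,II-3]: 25 consistent
M/I-1 ? ·: mm|Mm
M/I-2 aff ·: Mm
M/II-1 aff I-1×I-2: Mm|MM
M/II-2 aff I-1×I-2: Mm|MM
M/II-3 un I-1×I-2: mm
⇒ M over [I-1,I-2,II-1,II-2,II-3]: 5 consistent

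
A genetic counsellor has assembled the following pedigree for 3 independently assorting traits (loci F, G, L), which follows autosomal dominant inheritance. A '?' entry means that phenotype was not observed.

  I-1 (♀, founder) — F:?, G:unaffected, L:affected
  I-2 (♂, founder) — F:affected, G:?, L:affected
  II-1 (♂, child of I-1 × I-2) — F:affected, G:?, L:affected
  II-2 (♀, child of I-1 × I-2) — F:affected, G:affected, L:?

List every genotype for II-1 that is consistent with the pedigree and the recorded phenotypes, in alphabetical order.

II-1 ∈ {FF Gg LL, FF Gg Ll, FF gg LL, FF gg Ll, Ff Gg LL, Ff Gg Ll, Ff gg LL, Ff gg Ll}

F/I-1 ? ·: ff|Ff|FF
F/I-2 aff ·: Ff|FF
F/II-1 aff I-1×I-2: Ff|FF
F/II-2 aff I-1×I-2: Ff|FF
⇒ F over [I-1,I-2,II-1,II-2]: 15 consistent
G/I-1 un ·: gg
G/I-2 ? ·: Gg|GG
G/II-1 ? I-1×I-2: gg|Gg
G/II-2 aff I-1×I-2: Gg
⇒ G over [I-1,I-2,II-1,II-2]: 3 consistent
L/I-1 aff ·: Ll|LL
L/I-2 aff ·: Ll|LL
L/II-1 aff I-1×I-2: Ll|LL
L/II-2 ? I-1×I-2: ll|Ll|LL
⇒ L over [I-1,I-2,II-1,II-2]: 15 consistent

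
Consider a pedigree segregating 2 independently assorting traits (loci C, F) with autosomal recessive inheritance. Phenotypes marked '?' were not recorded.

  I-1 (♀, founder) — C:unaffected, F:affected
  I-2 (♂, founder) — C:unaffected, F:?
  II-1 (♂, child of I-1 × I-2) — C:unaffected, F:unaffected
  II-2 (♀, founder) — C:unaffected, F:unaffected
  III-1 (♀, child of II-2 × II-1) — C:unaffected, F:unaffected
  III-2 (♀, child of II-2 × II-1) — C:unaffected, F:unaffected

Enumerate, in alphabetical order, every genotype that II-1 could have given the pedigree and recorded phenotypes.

II-1 ∈ {CC Ff, Cc Ff}

C/I-1 un ·: CC|Cc
C/I-2 un ·: CC|Cc
C/II-1 un I-1×I-2: CC|Cc
C/II-2 un ·: CC|Cc
C/III-1 un II-2×II-1: CC|Cc
C/III-2 un II-2×II-1: CC|Cc
⇒ C over [I-1,I-2,II-1,II-2,III-1,III-2]: 44 consistent
F/I-1 aff ·: ff
F/I-2 ? ·: FF|Ff
F/II-1 un I-1×I-2: Ff
F/II-2 un ·: FF|Ff
F/III-1 un II-2×II-1: FF|Ff
F/III-2 un II-2×II-1: FF|Ff
⇒ F over [I-1,I-2,II-1,II-2,III-1,III-2]: 16 consistent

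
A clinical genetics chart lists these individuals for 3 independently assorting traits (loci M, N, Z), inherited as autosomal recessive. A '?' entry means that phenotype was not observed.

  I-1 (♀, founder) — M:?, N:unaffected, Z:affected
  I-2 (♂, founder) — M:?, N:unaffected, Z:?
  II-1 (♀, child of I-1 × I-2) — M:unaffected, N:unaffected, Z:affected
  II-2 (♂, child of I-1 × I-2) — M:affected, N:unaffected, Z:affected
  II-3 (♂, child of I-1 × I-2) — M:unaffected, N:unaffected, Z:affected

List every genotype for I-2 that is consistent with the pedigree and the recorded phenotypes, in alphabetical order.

I-2 ∈ {Mm NN Zz, Mm NN zz, Mm Nn Zz, Mm Nn zz, mm NN Zz, mm NN zz, mm Nn Zz, mm Nn zz}

M/I-1 ? ·: Mm|mm
M/I-2 ? ·: Mm|mm
M/II-1 un I-1×I-2: MM|Mm
M/II-2 aff I-1×I-2: mm
M/II-3 un I-1×I-2: MM|Mm
⇒ M over [I-1,I-2,II-1,II-2,II-3]: 6 consistent
N/I-1 un ·: NN|Nn
N/I-2 un ·: NN|Nn
N/II-1 un I-1×I-2: NN|Nn
N/II-2 un I-1×I-2: NN|Nn
N/II-3 un I-1×I-2: NN|Nn
⇒ N over [I-1,I-2,II-1,II-2,II-3]: 25 consistent
Z/I-1 aff ·: zz
Z/I-2 ? ·: Zz|zz
Z/II-1 aff I-1×I-2: zz
Z/II-2 aff I-1×I-2: zz
Z/II-3 aff I-1×I-2: zz
⇒ Z over [I-1,I-2,II-1,II-2,II-3]: 2 consistent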